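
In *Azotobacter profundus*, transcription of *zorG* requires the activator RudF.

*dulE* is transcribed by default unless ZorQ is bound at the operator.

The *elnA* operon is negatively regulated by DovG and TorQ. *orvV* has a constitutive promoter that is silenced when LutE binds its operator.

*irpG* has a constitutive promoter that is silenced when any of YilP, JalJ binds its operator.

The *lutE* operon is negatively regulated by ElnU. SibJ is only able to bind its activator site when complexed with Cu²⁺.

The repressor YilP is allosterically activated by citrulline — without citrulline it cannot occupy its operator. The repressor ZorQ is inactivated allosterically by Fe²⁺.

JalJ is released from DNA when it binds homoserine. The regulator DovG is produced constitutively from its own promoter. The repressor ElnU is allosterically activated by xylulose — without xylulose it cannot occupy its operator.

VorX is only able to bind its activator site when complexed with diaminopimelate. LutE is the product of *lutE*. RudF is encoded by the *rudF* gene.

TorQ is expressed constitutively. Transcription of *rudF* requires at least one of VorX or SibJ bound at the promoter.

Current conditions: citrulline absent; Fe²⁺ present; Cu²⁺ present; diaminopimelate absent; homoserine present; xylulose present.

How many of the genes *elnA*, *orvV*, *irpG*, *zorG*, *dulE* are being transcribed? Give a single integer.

DovG is produced constitutively and is active.
TorQ is produced constitutively and is active.
With repressor DovG bound, *elnA* is not transcribed.
→ *elnA* is OFF.
Xylulose is present, so ElnU is active.
With repressor ElnU bound, *lutE* is not transcribed.
So LutE is not produced.
With no repressor bound, *orvV* is transcribed.
→ *orvV* is ON.
Citrulline is absent, so YilP is inactive.
Homoserine is present, so JalJ is inactive.
With no repressor bound, *irpG* is transcribed.
→ *irpG* is ON.
Diaminopimelate is absent, so VorX is inactive.
Cu²⁺ is present, so SibJ is active.
Activator SibJ is present, so *rudF* is transcribed.
So RudF is produced and active.
No repressor is bound and RudF is active, so *zorG* is transcribed.
→ *zorG* is ON.
Fe²⁺ is present, so ZorQ is inactive.
With no repressor bound, *dulE* is transcribed.
→ *dulE* is ON.
4 of the 5 genes are transcribed.

4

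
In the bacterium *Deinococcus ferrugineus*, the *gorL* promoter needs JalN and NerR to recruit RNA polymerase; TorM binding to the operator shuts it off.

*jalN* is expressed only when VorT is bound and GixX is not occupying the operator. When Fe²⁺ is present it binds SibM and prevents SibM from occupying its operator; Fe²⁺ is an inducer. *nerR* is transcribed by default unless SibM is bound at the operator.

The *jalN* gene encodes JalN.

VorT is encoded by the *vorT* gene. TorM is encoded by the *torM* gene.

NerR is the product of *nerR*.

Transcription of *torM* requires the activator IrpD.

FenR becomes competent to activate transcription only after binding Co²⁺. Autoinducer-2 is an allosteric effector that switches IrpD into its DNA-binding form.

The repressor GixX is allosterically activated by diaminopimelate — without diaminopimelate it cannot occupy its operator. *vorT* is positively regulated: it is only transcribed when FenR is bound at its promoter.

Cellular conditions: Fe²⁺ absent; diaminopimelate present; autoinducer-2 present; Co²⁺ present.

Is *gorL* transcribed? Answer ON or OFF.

Autoinducer-2 is present, so IrpD is active.
No repressor is bound and IrpD is active, so *torM* is transcribed.
So TorM is produced and active.
Co²⁺ is present, so FenR is active.
No repressor is bound and FenR is active, so *vorT* is transcribed.
So VorT is produced and active.
Diaminopimelate is present, so GixX is active.
With repressor GixX bound, *jalN* is not transcribed.
So JalN is not produced.
Fe²⁺ is absent, so SibM is active.
With repressor SibM bound, *nerR* is not transcribed.
So NerR is not produced.
With repressor TorM bound, *gorL* is not transcribed.

OFF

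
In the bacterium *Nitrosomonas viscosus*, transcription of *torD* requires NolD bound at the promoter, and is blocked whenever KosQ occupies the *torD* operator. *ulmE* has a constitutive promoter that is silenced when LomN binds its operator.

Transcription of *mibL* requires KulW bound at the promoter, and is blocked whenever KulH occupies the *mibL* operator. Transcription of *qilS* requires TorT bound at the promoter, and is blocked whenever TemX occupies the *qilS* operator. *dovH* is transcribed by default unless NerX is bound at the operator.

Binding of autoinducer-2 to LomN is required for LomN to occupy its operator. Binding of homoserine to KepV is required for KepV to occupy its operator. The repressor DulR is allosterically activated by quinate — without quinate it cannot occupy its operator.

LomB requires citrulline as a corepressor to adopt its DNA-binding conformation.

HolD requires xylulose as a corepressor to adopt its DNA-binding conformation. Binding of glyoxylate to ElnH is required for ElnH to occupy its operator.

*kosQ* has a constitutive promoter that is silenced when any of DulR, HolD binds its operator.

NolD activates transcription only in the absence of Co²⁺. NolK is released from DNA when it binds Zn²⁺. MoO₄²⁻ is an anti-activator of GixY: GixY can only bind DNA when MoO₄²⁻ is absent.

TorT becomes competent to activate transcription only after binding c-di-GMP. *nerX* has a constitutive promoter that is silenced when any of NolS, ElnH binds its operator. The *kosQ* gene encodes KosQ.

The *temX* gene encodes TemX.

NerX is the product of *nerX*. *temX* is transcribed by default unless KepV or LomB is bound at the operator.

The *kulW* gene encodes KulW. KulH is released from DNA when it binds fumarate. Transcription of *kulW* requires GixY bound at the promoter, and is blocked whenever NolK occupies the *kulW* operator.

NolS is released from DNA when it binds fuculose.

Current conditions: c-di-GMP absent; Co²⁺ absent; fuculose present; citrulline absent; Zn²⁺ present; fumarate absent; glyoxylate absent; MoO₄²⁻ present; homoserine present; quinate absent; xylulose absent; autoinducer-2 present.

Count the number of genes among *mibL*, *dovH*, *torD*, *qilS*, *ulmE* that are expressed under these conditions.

MoO₄²⁻ is present, so GixY is inactive.
Zn²⁺ is present, so NolK is inactive.
Required activator GixY is absent, so *kulW* is not transcribed.
So KulW is not produced.
Fumarate is absent, so KulH is active.
With repressor KulH bound, *mibL* is not transcribed.
→ *mibL* is OFF.
Fuculose is present, so NolS is inactive.
Glyoxylate is absent, so ElnH is inactive.
With no repressor bound, *nerX* is transcribed.
So NerX is produced and active.
With repressor NerX bound, *dovH* is not transcribed.
→ *dovH* is OFF.
Quinate is absent, so DulR is inactive.
Xylulose is absent, so HolD is inactive.
With no repressor bound, *kosQ* is transcribed.
So KosQ is produced and active.
Co²⁺ is absent, so NolD is active.
With repressor KosQ bound, *torD* is not transcribed.
→ *torD* is OFF.
Homoserine is present, so KepV is active.
Citrulline is absent, so LomB is inactive.
With repressor KepV bound, *temX* is not transcribed.
So TemX is not produced.
c-di-GMP is absent, so TorT is inactive.
Required activator TorT is absent, so *qilS* is not transcribed.
→ *qilS* is OFF.
Autoinducer-2 is present, so LomN is active.
With repressor LomN bound, *ulmE* is not transcribed.
→ *ulmE* is OFF.
0 of the 5 genes are transcribed.

0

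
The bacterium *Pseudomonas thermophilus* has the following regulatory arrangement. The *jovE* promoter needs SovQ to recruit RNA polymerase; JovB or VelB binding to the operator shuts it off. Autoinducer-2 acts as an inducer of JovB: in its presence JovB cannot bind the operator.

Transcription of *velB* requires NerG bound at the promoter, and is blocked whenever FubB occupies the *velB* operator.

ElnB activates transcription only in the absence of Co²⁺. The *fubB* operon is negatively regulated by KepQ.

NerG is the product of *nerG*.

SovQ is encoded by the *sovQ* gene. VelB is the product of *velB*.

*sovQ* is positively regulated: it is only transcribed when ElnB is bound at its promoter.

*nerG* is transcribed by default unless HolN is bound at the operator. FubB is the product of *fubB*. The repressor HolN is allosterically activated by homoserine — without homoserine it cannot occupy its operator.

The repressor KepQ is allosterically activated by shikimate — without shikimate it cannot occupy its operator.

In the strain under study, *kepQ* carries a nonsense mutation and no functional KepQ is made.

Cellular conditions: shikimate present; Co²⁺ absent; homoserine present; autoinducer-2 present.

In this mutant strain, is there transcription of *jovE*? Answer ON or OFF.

ON

Autoinducer-2 is present, so JovB is inactive.
Co²⁺ is absent, so ElnB is active.
No repressor is bound and ElnB is active, so *sovQ* is transcribed.
So SovQ is produced and active.
Homoserine is present, so HolN is active.
With repressor HolN bound, *nerG* is not transcribed.
So NerG is not produced.
KepQ is non-functional in this strain, so it has no effect.
With no repressor bound, *fubB* is transcribed.
So FubB is produced and active.
With repressor FubB bound, *velB* is not transcribed.
So VelB is not produced.
No repressor is bound and SovQ is active, so *jovE* is transcribed.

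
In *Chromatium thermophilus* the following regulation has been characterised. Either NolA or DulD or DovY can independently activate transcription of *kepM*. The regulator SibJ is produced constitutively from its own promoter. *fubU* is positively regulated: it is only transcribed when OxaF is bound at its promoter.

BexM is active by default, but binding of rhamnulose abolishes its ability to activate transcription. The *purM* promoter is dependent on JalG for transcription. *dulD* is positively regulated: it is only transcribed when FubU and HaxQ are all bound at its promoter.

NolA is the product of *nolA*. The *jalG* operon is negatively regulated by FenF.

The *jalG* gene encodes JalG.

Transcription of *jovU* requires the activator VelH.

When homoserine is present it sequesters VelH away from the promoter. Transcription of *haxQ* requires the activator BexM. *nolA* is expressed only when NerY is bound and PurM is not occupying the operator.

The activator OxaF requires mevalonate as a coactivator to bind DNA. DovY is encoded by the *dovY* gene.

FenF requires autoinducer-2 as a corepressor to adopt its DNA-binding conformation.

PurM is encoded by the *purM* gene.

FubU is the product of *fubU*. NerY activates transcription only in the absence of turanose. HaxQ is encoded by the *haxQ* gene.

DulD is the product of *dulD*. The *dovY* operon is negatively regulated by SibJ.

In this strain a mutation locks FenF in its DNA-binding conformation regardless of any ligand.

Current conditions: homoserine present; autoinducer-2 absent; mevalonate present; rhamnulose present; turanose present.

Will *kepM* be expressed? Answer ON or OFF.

FenF is constitutively active in this strain.
With repressor FenF bound, *jalG* is not transcribed.
So JalG is not produced.
Required activator JalG is absent, so *purM* is not transcribed.
So PurM is not produced.
Turanose is present, so NerY is inactive.
Required activator NerY is absent, so *nolA* is not transcribed.
So NolA is not produced.
Mevalonate is present, so OxaF is active.
No repressor is bound and OxaF is active, so *fubU* is transcribed.
So FubU is produced and active.
Rhamnulose is present, so BexM is inactive.
Required activator BexM is absent, so *haxQ* is not transcribed.
So HaxQ is not produced.
Required activator HaxQ is absent, so *dulD* is not transcribed.
So DulD is not produced.
SibJ is produced constitutively and is active.
With repressor SibJ bound, *dovY* is not transcribed.
So DovY is not produced.
No activator is available at the *kepM* promoter, so *kepM* is not transcribed.

OFF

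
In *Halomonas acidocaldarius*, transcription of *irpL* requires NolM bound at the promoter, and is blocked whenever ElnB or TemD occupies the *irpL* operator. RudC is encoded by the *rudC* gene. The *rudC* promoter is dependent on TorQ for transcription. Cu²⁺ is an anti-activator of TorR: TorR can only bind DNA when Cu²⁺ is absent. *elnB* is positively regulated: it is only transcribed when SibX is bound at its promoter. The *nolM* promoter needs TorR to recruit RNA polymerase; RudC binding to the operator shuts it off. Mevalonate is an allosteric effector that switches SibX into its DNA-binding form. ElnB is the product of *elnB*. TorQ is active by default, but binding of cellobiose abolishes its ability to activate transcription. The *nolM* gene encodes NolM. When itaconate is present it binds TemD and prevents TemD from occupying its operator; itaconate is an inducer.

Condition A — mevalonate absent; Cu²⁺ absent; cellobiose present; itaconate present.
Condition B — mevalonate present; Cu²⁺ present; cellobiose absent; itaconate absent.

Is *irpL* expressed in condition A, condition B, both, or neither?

A only

Condition A:
Mevalonate is absent, so SibX is inactive.
Required activator SibX is absent, so *elnB* is not transcribed.
So ElnB is not produced.
Cu²⁺ is absent, so TorR is active.
Cellobiose is present, so TorQ is inactive.
Required activator TorQ is absent, so *rudC* is not transcribed.
So RudC is not produced.
No repressor is bound and TorR is active, so *nolM* is transcribed.
So NolM is produced and active.
Itaconate is present, so TemD is inactive.
No repressor is bound and NolM is active, so *irpL* is transcribed.
→ *irpL* is ON in A.
Condition B:
Mevalonate is present, so SibX is active.
No repressor is bound and SibX is active, so *elnB* is transcribed.
So ElnB is produced and active.
Cu²⁺ is present, so TorR is inactive.
Cellobiose is absent, so TorQ is active.
No repressor is bound and TorQ is active, so *rudC* is transcribed.
So RudC is produced and active.
With repressor RudC bound, *nolM* is not transcribed.
So NolM is not produced.
Itaconate is absent, so TemD is active.
With repressor ElnB bound, *irpL* is not transcribed.
→ *irpL* is OFF in B.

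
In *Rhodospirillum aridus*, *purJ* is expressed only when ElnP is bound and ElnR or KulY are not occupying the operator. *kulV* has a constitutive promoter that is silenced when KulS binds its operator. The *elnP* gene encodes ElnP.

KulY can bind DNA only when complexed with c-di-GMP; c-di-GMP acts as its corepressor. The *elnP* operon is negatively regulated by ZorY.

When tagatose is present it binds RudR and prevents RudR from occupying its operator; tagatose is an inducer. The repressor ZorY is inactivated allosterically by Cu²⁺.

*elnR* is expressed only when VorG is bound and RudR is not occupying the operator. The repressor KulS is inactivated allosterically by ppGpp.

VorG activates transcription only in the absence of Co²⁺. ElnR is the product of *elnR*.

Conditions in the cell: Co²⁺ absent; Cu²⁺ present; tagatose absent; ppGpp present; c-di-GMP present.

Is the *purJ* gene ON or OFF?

Co²⁺ is absent, so VorG is active.
Tagatose is absent, so RudR is active.
With repressor RudR bound, *elnR* is not transcribed.
So ElnR is not produced.
Cu²⁺ is present, so ZorY is inactive.
With no repressor bound, *elnP* is transcribed.
So ElnP is produced and active.
c-di-GMP is present, so KulY is active.
With repressor KulY bound, *purJ* is not transcribed.

OFF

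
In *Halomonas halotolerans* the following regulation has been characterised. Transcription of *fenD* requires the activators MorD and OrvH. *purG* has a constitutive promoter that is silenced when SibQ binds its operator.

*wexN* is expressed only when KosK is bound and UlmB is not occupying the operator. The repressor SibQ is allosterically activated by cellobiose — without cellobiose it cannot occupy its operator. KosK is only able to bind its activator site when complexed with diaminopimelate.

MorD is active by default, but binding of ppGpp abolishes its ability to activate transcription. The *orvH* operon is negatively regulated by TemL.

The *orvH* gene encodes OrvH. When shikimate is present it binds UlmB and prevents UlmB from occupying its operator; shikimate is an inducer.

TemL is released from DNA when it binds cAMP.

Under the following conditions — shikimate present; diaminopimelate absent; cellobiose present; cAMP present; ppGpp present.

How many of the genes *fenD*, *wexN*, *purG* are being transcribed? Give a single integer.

ppGpp is present, so MorD is inactive.
cAMP is present, so TemL is inactive.
With no repressor bound, *orvH* is transcribed.
So OrvH is produced and active.
Required activator MorD is absent, so *fenD* is not transcribed.
→ *fenD* is OFF.
Shikimate is present, so UlmB is inactive.
Diaminopimelate is absent, so KosK is inactive.
Required activator KosK is absent, so *wexN* is not transcribed.
→ *wexN* is OFF.
Cellobiose is present, so SibQ is active.
With repressor SibQ bound, *purG* is not transcribed.
→ *purG* is OFF.
0 of the 3 genes are transcribed.

0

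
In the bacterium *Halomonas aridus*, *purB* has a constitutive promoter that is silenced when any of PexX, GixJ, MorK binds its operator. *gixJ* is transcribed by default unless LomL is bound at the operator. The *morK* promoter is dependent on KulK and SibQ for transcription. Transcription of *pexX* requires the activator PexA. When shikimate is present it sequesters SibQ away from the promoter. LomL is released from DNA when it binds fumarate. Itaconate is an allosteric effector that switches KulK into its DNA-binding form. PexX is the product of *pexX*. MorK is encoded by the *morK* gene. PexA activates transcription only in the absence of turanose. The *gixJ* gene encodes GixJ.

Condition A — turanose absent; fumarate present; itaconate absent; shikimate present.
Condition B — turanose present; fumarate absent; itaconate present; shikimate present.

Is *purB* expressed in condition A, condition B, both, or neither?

Condition A:
Turanose is absent, so PexA is active.
No repressor is bound and PexA is active, so *pexX* is transcribed.
So PexX is produced and active.
Fumarate is present, so LomL is inactive.
With no repressor bound, *gixJ* is transcribed.
So GixJ is produced and active.
Itaconate is absent, so KulK is inactive.
Shikimate is present, so SibQ is inactive.
Required activator KulK is absent, so *morK* is not transcribed.
So MorK is not produced.
With repressor PexX bound, *purB* is not transcribed.
→ *purB* is OFF in A.
Condition B:
Turanose is present, so PexA is inactive.
Required activator PexA is absent, so *pexX* is not transcribed.
So PexX is not produced.
Fumarate is absent, so LomL is active.
With repressor LomL bound, *gixJ* is not transcribed.
So GixJ is not produced.
Itaconate is present, so KulK is active.
Shikimate is present, so SibQ is inactive.
Required activator SibQ is absent, so *morK* is not transcribed.
So MorK is not produced.
With no repressor bound, *purB* is transcribed.
→ *purB* is ON in B.

B only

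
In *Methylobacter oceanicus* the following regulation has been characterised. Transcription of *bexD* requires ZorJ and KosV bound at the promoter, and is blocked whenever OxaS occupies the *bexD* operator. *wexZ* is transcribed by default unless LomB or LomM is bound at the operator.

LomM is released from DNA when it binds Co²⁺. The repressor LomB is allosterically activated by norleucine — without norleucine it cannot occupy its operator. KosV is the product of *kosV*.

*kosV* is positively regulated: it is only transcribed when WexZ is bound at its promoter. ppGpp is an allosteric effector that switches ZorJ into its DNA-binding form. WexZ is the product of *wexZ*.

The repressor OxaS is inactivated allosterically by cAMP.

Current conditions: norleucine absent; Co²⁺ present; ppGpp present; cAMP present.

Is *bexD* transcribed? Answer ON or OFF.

cAMP is present, so OxaS is inactive.
ppGpp is present, so ZorJ is active.
Norleucine is absent, so LomB is inactive.
Co²⁺ is present, so LomM is inactive.
With no repressor bound, *wexZ* is transcribed.
So WexZ is produced and active.
No repressor is bound and WexZ is active, so *kosV* is transcribed.
So KosV is produced and active.
No repressor is bound and ZorJ and KosV are active, so *bexD* is transcribed.

ON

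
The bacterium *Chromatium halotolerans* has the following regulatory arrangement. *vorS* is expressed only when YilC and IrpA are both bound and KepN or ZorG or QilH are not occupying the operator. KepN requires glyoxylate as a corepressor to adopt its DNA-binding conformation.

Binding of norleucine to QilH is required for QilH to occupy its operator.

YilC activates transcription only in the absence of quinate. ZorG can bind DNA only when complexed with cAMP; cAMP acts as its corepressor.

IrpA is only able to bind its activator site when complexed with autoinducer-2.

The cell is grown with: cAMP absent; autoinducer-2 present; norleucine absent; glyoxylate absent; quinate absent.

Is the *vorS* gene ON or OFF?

ON

Glyoxylate is absent, so KepN is inactive.
cAMP is absent, so ZorG is inactive.
Quinate is absent, so YilC is active.
Norleucine is absent, so QilH is inactive.
Autoinducer-2 is present, so IrpA is active.
No repressor is bound and YilC and IrpA are active, so *vorS* is transcribed.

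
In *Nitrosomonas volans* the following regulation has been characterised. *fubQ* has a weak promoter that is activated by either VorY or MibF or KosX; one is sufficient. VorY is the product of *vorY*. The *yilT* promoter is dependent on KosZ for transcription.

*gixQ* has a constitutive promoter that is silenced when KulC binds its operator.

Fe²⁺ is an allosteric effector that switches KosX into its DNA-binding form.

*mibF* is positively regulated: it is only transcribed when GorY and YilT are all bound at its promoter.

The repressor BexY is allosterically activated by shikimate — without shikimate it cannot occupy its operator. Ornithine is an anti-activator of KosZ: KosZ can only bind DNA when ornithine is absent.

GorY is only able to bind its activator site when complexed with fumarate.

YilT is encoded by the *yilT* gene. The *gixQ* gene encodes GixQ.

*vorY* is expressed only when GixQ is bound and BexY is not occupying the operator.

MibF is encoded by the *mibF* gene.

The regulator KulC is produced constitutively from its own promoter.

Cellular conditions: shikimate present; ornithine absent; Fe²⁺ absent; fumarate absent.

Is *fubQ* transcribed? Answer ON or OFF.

KulC is produced constitutively and is active.
With repressor KulC bound, *gixQ* is not transcribed.
So GixQ is not produced.
Shikimate is present, so BexY is active.
With repressor BexY bound, *vorY* is not transcribed.
So VorY is not produced.
Fumarate is absent, so GorY is inactive.
Ornithine is absent, so KosZ is active.
No repressor is bound and KosZ is active, so *yilT* is transcribed.
So YilT is produced and active.
Required activator GorY is absent, so *mibF* is not transcribed.
So MibF is not produced.
Fe²⁺ is absent, so KosX is inactive.
No activator is available at the *fubQ* promoter, so *fubQ* is not transcribed.

OFF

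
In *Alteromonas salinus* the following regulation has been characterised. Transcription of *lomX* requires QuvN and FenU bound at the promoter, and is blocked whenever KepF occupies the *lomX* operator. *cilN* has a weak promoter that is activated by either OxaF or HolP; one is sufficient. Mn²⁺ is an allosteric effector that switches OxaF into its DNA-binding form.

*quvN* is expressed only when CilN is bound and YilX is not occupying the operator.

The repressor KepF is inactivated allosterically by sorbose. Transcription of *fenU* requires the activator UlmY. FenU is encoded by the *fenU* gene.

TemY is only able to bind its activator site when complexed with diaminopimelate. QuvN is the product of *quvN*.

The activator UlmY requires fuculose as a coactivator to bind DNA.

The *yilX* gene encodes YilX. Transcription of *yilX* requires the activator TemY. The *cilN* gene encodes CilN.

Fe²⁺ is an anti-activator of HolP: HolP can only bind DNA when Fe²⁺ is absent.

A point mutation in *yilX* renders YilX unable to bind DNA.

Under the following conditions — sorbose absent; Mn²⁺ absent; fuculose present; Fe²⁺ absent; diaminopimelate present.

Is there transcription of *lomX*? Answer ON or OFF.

Sorbose is absent, so KepF is active.
Mn²⁺ is absent, so OxaF is inactive.
Fe²⁺ is absent, so HolP is active.
Activator HolP is present, so *cilN* is transcribed.
So CilN is produced and active.
YilX is non-functional in this strain, so it has no effect.
No repressor is bound and CilN is active, so *quvN* is transcribed.
So QuvN is produced and active.
Fuculose is present, so UlmY is active.
No repressor is bound and UlmY is active, so *fenU* is transcribed.
So FenU is produced and active.
With repressor KepF bound, *lomX* is not transcribed.

OFF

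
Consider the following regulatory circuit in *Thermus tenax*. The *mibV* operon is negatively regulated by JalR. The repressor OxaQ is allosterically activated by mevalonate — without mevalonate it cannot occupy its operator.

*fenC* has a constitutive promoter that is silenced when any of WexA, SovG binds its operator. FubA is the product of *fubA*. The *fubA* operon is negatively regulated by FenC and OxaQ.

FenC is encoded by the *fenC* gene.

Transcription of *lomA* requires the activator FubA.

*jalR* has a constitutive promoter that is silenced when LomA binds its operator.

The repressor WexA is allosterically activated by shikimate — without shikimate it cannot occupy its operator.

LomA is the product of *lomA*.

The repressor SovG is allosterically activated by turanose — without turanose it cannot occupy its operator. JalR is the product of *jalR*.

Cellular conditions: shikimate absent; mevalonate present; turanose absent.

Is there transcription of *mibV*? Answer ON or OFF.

Shikimate is absent, so WexA is inactive.
Turanose is absent, so SovG is inactive.
With no repressor bound, *fenC* is transcribed.
So FenC is produced and active.
Mevalonate is present, so OxaQ is active.
With repressor FenC bound, *fubA* is not transcribed.
So FubA is not produced.
Required activator FubA is absent, so *lomA* is not transcribed.
So LomA is not produced.
With no repressor bound, *jalR* is transcribed.
So JalR is produced and active.
With repressor JalR bound, *mibV* is not transcribed.

OFF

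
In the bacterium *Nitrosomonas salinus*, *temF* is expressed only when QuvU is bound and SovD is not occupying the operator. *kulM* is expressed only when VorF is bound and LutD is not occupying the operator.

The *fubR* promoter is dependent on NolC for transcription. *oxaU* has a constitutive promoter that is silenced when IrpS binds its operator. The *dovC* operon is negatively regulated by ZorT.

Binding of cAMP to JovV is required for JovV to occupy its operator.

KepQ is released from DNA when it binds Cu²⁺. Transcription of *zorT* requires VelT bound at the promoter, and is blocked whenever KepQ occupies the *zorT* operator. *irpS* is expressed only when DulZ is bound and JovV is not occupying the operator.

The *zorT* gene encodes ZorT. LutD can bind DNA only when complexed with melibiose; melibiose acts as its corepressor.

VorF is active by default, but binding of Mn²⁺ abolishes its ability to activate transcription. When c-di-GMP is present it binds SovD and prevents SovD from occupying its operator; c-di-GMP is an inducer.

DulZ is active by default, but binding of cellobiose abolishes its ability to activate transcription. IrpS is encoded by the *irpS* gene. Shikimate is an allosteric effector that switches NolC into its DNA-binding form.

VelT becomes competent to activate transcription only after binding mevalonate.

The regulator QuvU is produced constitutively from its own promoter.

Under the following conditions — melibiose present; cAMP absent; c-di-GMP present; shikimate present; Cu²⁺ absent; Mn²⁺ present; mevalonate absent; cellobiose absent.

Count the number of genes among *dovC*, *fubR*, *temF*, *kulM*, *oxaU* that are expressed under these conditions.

3

Mevalonate is absent, so VelT is inactive.
Cu²⁺ is absent, so KepQ is active.
With repressor KepQ bound, *zorT* is not transcribed.
So ZorT is not produced.
With no repressor bound, *dovC* is transcribed.
→ *dovC* is ON.
Shikimate is present, so NolC is active.
No repressor is bound and NolC is active, so *fubR* is transcribed.
→ *fubR* is ON.
c-di-GMP is present, so SovD is inactive.
QuvU is produced constitutively and is active.
No repressor is bound and QuvU is active, so *temF* is transcribed.
→ *temF* is ON.
Mn²⁺ is present, so VorF is inactive.
Melibiose is present, so LutD is active.
With repressor LutD bound, *kulM* is not transcribed.
→ *kulM* is OFF.
cAMP is absent, so JovV is inactive.
Cellobiose is absent, so DulZ is active.
No repressor is bound and DulZ is active, so *irpS* is transcribed.
So IrpS is produced and active.
With repressor IrpS bound, *oxaU* is not transcribed.
→ *oxaU* is OFF.
3 of the 5 genes are transcribed.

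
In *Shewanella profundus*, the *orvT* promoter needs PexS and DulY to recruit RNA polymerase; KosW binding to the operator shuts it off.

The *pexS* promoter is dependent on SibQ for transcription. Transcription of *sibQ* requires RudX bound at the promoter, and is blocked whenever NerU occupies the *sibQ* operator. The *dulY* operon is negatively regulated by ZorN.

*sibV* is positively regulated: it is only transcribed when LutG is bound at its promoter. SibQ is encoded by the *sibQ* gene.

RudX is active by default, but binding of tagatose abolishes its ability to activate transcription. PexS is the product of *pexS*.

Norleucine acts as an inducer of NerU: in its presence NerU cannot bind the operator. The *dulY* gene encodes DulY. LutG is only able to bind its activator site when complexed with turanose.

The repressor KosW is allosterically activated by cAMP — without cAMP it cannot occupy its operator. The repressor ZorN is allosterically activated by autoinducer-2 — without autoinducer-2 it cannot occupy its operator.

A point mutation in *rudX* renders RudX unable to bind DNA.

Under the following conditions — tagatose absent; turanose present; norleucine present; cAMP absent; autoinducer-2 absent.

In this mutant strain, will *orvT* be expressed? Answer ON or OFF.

Norleucine is present, so NerU is inactive.
RudX is non-functional in this strain, so it has no effect.
Required activator RudX is absent, so *sibQ* is not transcribed.
So SibQ is not produced.
Required activator SibQ is absent, so *pexS* is not transcribed.
So PexS is not produced.
Autoinducer-2 is absent, so ZorN is inactive.
With no repressor bound, *dulY* is transcribed.
So DulY is produced and active.
cAMP is absent, so KosW is inactive.
Required activator PexS is absent, so *orvT* is not transcribed.

OFF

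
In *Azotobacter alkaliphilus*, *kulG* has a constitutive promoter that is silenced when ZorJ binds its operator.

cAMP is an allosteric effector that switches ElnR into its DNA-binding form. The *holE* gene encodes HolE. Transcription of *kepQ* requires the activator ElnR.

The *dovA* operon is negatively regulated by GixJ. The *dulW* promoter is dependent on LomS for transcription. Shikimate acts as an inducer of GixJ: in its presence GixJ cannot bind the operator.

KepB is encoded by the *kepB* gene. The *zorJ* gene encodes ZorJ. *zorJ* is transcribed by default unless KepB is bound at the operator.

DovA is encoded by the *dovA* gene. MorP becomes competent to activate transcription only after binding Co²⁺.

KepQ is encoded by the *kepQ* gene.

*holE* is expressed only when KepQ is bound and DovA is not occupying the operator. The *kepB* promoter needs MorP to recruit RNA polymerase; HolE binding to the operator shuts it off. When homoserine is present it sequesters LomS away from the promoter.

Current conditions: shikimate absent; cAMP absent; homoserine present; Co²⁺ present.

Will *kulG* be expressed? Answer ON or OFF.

Shikimate is absent, so GixJ is active.
With repressor GixJ bound, *dovA* is not transcribed.
So DovA is not produced.
cAMP is absent, so ElnR is inactive.
Required activator ElnR is absent, so *kepQ* is not transcribed.
So KepQ is not produced.
Required activator KepQ is absent, so *holE* is not transcribed.
So HolE is not produced.
Co²⁺ is present, so MorP is active.
No repressor is bound and MorP is active, so *kepB* is transcribed.
So KepB is produced and active.
With repressor KepB bound, *zorJ* is not transcribed.
So ZorJ is not produced.
With no repressor bound, *kulG* is transcribed.

ON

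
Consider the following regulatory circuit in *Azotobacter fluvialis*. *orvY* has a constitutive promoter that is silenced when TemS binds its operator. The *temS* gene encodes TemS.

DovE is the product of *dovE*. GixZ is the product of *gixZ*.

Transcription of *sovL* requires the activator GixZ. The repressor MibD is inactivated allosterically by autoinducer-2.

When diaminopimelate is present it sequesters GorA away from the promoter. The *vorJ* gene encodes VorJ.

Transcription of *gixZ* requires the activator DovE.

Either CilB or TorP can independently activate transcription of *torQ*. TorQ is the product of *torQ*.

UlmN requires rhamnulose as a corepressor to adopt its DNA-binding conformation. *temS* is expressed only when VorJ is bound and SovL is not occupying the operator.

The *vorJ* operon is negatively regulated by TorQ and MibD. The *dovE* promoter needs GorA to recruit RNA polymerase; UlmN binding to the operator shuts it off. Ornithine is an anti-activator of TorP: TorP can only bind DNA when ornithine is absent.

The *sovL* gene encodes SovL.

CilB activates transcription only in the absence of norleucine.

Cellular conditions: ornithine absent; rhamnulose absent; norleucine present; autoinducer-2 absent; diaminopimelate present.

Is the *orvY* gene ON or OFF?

Diaminopimelate is present, so GorA is inactive.
Rhamnulose is absent, so UlmN is inactive.
Required activator GorA is absent, so *dovE* is not transcribed.
So DovE is not produced.
Required activator DovE is absent, so *gixZ* is not transcribed.
So GixZ is not produced.
Required activator GixZ is absent, so *sovL* is not transcribed.
So SovL is not produced.
Norleucine is present, so CilB is inactive.
Ornithine is absent, so TorP is active.
Activator TorP is present, so *torQ* is transcribed.
So TorQ is produced and active.
Autoinducer-2 is absent, so MibD is active.
With repressor TorQ bound, *vorJ* is not transcribed.
So VorJ is not produced.
Required activator VorJ is absent, so *temS* is not transcribed.
So TemS is not produced.
With no repressor bound, *orvY* is transcribed.

ON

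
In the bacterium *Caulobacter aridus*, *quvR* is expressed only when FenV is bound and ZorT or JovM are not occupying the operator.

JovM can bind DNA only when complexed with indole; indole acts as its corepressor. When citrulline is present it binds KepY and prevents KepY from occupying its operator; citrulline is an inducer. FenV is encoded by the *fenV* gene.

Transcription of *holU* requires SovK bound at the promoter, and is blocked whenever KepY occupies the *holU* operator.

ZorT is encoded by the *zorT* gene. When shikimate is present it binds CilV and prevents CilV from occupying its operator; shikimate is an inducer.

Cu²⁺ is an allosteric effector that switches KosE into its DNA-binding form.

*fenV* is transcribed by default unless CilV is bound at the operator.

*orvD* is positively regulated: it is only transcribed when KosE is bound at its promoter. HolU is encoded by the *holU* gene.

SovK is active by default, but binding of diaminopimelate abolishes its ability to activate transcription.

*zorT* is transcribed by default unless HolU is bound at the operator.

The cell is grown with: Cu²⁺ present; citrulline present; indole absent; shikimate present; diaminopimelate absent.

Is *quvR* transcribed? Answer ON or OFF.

ON

Diaminopimelate is absent, so SovK is active.
Citrulline is present, so KepY is inactive.
No repressor is bound and SovK is active, so *holU* is transcribed.
So HolU is produced and active.
With repressor HolU bound, *zorT* is not transcribed.
So ZorT is not produced.
Shikimate is present, so CilV is inactive.
With no repressor bound, *fenV* is transcribed.
So FenV is produced and active.
Indole is absent, so JovM is inactive.
No repressor is bound and FenV is active, so *quvR* is transcribed.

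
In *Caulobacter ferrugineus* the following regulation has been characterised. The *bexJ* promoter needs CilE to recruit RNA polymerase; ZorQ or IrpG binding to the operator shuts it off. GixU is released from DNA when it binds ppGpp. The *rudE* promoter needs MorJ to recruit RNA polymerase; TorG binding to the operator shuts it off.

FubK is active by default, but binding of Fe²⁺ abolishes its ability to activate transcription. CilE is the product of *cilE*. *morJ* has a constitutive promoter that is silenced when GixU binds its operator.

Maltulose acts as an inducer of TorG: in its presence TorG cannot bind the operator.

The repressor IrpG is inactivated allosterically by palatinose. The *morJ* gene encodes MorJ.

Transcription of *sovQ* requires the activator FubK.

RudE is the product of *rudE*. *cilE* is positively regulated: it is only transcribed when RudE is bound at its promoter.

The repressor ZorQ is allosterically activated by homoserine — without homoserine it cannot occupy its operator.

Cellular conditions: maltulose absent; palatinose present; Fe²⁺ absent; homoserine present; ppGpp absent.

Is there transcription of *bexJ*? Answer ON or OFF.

ppGpp is absent, so GixU is active.
With repressor GixU bound, *morJ* is not transcribed.
So MorJ is not produced.
Maltulose is absent, so TorG is active.
With repressor TorG bound, *rudE* is not transcribed.
So RudE is not produced.
Required activator RudE is absent, so *cilE* is not transcribed.
So CilE is not produced.
Homoserine is present, so ZorQ is active.
Palatinose is present, so IrpG is inactive.
With repressor ZorQ bound, *bexJ* is not transcribed.

OFF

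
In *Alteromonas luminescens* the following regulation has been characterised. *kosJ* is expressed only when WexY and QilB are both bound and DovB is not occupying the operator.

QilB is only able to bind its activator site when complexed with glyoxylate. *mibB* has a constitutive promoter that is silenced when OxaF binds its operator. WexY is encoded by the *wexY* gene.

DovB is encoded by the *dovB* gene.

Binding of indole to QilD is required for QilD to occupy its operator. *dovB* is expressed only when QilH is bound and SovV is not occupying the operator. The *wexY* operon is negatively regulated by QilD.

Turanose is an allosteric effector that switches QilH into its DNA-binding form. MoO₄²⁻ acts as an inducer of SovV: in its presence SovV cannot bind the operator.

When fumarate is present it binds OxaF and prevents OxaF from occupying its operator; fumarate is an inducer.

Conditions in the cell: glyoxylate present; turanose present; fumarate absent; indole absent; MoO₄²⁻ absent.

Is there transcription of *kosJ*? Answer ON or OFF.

Turanose is present, so QilH is active.
MoO₄²⁻ is absent, so SovV is active.
With repressor SovV bound, *dovB* is not transcribed.
So DovB is not produced.
Indole is absent, so QilD is inactive.
With no repressor bound, *wexY* is transcribed.
So WexY is produced and active.
Glyoxylate is present, so QilB is active.
No repressor is bound and WexY and QilB are active, so *kosJ* is transcribed.

ON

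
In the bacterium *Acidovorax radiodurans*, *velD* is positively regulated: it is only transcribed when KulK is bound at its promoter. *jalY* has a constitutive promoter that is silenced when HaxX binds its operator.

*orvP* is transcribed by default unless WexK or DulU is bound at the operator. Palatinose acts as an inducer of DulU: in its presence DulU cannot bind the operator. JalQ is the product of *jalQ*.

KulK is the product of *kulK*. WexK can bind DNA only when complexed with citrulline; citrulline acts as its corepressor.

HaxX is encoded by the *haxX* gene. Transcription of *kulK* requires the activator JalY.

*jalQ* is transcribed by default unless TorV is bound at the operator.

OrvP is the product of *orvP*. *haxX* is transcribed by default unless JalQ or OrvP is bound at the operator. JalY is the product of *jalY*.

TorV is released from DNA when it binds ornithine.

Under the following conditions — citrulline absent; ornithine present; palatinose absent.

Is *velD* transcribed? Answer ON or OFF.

Ornithine is present, so TorV is inactive.
With no repressor bound, *jalQ* is transcribed.
So JalQ is produced and active.
Citrulline is absent, so WexK is inactive.
Palatinose is absent, so DulU is active.
With repressor DulU bound, *orvP* is not transcribed.
So OrvP is not produced.
With repressor JalQ bound, *haxX* is not transcribed.
So HaxX is not produced.
With no repressor bound, *jalY* is transcribed.
So JalY is produced and active.
No repressor is bound and JalY is active, so *kulK* is transcribed.
So KulK is produced and active.
No repressor is bound and KulK is active, so *velD* is transcribed.

ON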